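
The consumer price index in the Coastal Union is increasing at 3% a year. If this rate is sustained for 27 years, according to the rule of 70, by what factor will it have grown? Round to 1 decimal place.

approximately 2.2 times

Doubles every ≈ 23.33 years (70/3).
27 years is 1.16 doublings; 2^1.16 ≈ 2.2×.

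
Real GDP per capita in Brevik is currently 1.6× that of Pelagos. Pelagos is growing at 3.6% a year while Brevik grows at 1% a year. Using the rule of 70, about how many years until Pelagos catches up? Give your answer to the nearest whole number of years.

roughly 18 years

What matters is the difference: 2.6 pp.
Rule of 70 on the gap: the ratio halves every 70/2.6 ≈ 26.92 years.
A 1.6× gap takes log₂(1.6) ≈ 0.68 halvings to close: 0.68 × 26.92 ≈ 18 years.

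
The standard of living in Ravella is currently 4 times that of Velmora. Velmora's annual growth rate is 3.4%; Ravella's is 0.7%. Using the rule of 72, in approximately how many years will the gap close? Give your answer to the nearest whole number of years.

roughly 53 years

The growth-rate gap is 3.4% − 0.7% = 2.7 percentage points.
So the ratio between them halves every 72/2.7 ≈ 26.67 years.
A 4 times gap closes after 2 halvings: 2 × 26.67 ≈ 53 years.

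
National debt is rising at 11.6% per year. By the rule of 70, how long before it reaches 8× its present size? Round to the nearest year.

18 years

At 11.6% it doubles every 70/11.6 ≈ 6.03 years.
8 = 2^3, so 3 doublings → 18 years.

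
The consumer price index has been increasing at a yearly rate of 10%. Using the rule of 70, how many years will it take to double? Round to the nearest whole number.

around 7 years

Doubling time ≈ 70 / 10 = 7.00 years.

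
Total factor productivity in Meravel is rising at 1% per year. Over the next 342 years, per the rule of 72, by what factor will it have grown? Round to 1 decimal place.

around 26.9 times

Doubling time ≈ 72/1 = 72.00 years.
342 years / 72.00 ≈ 4.75 doublings → factor 2^4.75 ≈ 26.9.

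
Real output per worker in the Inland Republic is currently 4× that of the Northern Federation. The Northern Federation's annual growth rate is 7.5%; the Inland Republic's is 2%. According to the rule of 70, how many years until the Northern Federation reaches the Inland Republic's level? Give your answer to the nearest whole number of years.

roughly 25 years

The growth-rate gap is 7.5% − 2% = 5.5 percentage points.
So the ratio between them halves every 70/5.5 ≈ 12.73 years.
A 4× gap closes after 2 halvings: 2 × 12.73 ≈ 25 years.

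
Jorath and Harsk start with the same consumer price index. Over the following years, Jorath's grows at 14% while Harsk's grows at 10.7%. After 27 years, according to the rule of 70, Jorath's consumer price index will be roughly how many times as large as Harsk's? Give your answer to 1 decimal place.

≈ 2.4 times

Only the 3.3-point difference matters.
70/3.3 ≈ 21.21 years per doubling of the ratio; 27 years gives 1.27 doublings, so ≈ 2.4×.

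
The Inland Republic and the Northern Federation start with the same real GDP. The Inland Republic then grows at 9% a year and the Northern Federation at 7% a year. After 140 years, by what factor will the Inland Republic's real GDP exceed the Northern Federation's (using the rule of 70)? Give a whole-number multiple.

Only the 2-point difference matters.
70/2 ≈ 35.00 years per doubling of the ratio; 140 years gives 4.00 doublings, so ≈ 16×.

16 times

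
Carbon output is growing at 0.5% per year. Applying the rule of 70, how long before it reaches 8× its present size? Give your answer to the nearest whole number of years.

Doubling time ≈ 70/0.5 = 140.00 years.
8× is 3 doublings, so 3 × 140.00 ≈ 420 years.

around 420 years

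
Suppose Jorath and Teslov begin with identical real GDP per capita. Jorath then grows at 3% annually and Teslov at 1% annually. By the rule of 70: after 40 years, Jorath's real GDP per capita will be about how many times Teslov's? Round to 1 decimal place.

Rate gap = 3% − 1% = 2 points.
The ratio doubles every 70/2 ≈ 35.00 years.
40/35.00 ≈ 1.14 doublings → ratio ≈ 2^1.14 ≈ 2.2.

around 2.2 times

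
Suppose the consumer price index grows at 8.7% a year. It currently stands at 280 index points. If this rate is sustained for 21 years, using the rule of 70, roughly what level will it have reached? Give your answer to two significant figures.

It doubles every 70/8.7 ≈ 8.05 years, so 21 years is 2.61 doublings.
2^2.61 ≈ 6.11; 280 × 6.11 ≈ 1700 index points.

approximately 1700 index points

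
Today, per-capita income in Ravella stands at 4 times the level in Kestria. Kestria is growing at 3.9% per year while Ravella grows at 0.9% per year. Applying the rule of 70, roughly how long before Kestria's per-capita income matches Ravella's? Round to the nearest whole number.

Kestria gains on Ravella at 3.9% − 0.9% = 3 points a year.
At that relative rate the gap halves every 70/3 ≈ 23.33 years.
A 4 times gap closes after 2 halvings: 2 × 23.33 ≈ 47 years.

47 years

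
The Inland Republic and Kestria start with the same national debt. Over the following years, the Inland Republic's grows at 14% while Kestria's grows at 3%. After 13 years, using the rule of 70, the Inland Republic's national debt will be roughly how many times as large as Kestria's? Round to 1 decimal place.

the Inland Republic pulls ahead at 11 pp per year, so the ratio doubles every 70/11 ≈ 6.36 years.
In 13 years that's 2.04 doublings: 2^2.04 ≈ 4.1.

4.1 times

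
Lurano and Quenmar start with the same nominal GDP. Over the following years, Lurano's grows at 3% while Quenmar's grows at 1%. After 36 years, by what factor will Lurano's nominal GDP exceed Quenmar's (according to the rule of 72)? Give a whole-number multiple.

Only the 2-point difference matters.
72/2 ≈ 36.00 years per doubling of the ratio; 36 years gives 1.00 doublings, so ≈ 2×.

roughly 2 times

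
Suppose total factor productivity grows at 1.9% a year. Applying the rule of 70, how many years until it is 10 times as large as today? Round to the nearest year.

One doubling takes 70/1.9 = 36.84 years.
Reaching 10× takes log₂(10) ≈ 3.32 doublings.
3.32 × 36.84 ≈ 122 years.

around 122 years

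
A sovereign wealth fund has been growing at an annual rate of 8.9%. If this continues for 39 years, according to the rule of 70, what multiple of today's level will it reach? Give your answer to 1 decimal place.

Doubling time ≈ 70/8.9 = 7.87 years.
39 years / 7.87 ≈ 4.96 doublings → factor 2^4.96 ≈ 31.1.

about 31.1 times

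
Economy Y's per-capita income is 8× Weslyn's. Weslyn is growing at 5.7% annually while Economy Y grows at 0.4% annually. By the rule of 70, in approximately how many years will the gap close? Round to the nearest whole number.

about 40 years

Weslyn gains on Economy Y at 5.7% − 0.4% = 5.3 points a year.
At that relative rate the gap halves every 70/5.3 ≈ 13.21 years.
An 8× gap closes after 3 halvings: 3 × 13.21 ≈ 40 years.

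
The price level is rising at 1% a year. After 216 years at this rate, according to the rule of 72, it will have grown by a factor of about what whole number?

approximately 8 times

At 1% one doubling takes ≈ 72.00 years; 216 years is 3 of them, so ×8.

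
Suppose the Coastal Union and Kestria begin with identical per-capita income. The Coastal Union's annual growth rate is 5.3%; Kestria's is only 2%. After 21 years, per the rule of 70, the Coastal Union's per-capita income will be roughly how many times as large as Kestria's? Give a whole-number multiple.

the Coastal Union pulls ahead at 3.3 pp per year, so the ratio doubles every 70/3.3 ≈ 21.21 years.
In 21 years that's 0.99 doublings: 2^0.99 ≈ 2.

≈ 2 times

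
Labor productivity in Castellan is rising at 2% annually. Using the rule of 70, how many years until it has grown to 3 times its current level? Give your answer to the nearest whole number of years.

≈ 55 years

Doubling time ≈ 70/2 = 35.00 years.
Reaching 3× takes log₂(3) ≈ 1.58 doublings.
1.58 × 35.00 ≈ 55 years.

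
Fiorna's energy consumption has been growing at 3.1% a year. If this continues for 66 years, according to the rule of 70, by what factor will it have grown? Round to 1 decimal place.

about 7.6 times

Doubles every ≈ 22.58 years (70/3.1).
66 years is 2.92 doublings; 2^2.92 ≈ 7.6×.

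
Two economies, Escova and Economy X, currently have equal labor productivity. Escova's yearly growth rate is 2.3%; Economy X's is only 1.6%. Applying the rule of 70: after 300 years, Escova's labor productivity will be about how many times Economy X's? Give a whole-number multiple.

Escova pulls ahead at 0.7 pp per year, so the ratio doubles every 70/0.7 ≈ 100.00 years.
In 300 years that's 3.00 doublings: 2^3.00 ≈ 8.

approximately 8 times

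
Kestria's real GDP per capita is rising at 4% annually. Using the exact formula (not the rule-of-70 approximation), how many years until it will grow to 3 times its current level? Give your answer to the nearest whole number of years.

28 years

t = ln(3) / ln(1 + 0.04) = 1.0986 / 0.039221 ≈ 28.01.
≈ 28 years.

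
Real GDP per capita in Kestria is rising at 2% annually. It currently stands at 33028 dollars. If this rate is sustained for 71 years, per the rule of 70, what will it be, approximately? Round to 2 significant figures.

Doubling time ≈ 70/2 = 35.00 years.
71 years is 71/35.00 ≈ 2.03 doublings, a factor of 2^2.03 ≈ 4.08.
33028 × 4.08 ≈ 130000 dollars.

≈ 130000 dollars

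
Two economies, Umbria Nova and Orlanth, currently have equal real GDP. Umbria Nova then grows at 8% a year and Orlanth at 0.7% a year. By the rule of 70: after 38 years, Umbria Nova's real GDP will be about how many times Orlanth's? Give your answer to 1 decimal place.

around 15.6 times

Only the 7.3-point difference matters.
70/7.3 ≈ 9.59 years per doubling of the ratio; 38 years gives 3.96 doublings, so ≈ 15.6×.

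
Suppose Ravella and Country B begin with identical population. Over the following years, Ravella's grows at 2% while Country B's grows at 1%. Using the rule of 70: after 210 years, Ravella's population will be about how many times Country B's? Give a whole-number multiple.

Rate gap = 2% − 1% = 1 point.
The ratio doubles every 70/1 ≈ 70.00 years.
210/70.00 ≈ 3.00 doublings → ratio ≈ 2^3.00 ≈ 8.

8 times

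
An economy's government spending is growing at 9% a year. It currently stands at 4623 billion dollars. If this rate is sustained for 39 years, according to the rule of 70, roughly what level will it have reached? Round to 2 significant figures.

Doubling time ≈ 70/9 = 7.78 years.
39 years is 39/7.78 ≈ 5.01 doublings, a factor of 2^5.01 ≈ 32.22.
4623 × 32.22 ≈ 150000 billion dollars.

≈ 150000 billion dollars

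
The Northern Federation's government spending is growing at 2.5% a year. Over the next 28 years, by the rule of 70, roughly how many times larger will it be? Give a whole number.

70/2.5 ≈ 28.00 years per doubling.
28 years fits 1 doubling: 2^1 = 2.

roughly 2 times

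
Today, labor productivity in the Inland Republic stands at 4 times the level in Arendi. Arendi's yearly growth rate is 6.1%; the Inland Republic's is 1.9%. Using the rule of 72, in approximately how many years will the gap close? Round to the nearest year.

approximately 34 years

Arendi gains on the Inland Republic at 6.1% − 1.9% = 4.2 points a year.
At that relative rate the gap halves every 72/4.2 ≈ 17.14 years.
A 4 times gap closes after 2 halvings: 2 × 17.14 ≈ 34 years.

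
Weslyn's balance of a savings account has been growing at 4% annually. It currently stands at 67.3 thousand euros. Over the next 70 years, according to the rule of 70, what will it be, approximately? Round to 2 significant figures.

around 1100 thousand euros

Doubling time ≈ 70/4 = 17.50 years.
70 years is 70/17.50 ≈ 4.00 doublings, a factor of 2^4.00 ≈ 16.00.
67.3 × 16.00 ≈ 1100 thousand euros.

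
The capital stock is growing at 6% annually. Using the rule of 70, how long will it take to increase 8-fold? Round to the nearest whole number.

One doubling takes 70/6 = 11.67 years.
8 = 2^3, so 3 doublings → 35 years.

about 35 years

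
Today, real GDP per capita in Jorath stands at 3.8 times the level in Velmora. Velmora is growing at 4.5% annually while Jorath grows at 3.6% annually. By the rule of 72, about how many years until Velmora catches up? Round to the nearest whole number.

154 years

Velmora gains on Jorath at 4.5% − 3.6% = 0.9 points a year.
At that relative rate the gap halves every 72/0.9 ≈ 80.00 years.
A 3.8 times gap takes log₂(3.8) ≈ 1.93 halvings to close: 1.93 × 80.00 ≈ 154 years.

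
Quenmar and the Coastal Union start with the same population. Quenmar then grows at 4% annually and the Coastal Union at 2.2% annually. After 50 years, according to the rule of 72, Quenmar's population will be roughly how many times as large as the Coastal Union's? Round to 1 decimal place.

roughly 2.4 times

Only the 1.8-point difference matters.
72/1.8 ≈ 40.00 years per doubling of the ratio; 50 years gives 1.25 doublings, so ≈ 2.4×.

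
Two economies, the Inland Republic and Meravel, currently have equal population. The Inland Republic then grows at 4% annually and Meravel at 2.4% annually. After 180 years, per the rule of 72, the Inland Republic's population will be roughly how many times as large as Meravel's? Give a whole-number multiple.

≈ 16 times

Rate gap = 4% − 2.4% = 1.6 points.
The ratio doubles every 72/1.6 ≈ 45.00 years.
180/45.00 ≈ 4.00 doublings → ratio ≈ 2^4.00 ≈ 16.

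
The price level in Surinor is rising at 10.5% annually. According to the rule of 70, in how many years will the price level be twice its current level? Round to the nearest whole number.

Doubling time ≈ 70 / 10.5 = 6.67 years.

about 7 years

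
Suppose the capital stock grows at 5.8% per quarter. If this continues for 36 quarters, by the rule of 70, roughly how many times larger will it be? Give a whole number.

about 8 times

At 5.8% one doubling takes ≈ 12.07 quarters; 36 quarters is 3 of them, so ×8.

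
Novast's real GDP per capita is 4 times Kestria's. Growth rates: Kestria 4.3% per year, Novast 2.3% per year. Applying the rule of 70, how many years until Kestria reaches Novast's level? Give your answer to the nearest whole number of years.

around 70 years

Kestria gains on Novast at 4.3% − 2.3% = 2 points a year.
At that relative rate the gap halves every 70/2 ≈ 35.00 years.
A 4 times gap closes after 2 halvings: 2 × 35.00 ≈ 70 years.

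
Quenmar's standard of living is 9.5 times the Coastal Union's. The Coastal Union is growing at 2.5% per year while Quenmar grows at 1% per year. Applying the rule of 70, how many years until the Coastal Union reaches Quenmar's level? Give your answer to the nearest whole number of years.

The growth-rate gap is 2.5% − 1% = 1.5 percentage points.
So the ratio between them halves every 70/1.5 ≈ 46.67 years.
A 9.5 times gap takes log₂(9.5) ≈ 3.25 halvings to close: 3.25 × 46.67 ≈ 152 years.

about 152 years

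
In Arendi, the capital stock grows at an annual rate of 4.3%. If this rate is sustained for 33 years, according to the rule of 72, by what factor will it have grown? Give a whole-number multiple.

72/4.3 ≈ 16.74 years per doubling.
33 years fits 2 doublings: 2^2 = 4.

approximately 4 times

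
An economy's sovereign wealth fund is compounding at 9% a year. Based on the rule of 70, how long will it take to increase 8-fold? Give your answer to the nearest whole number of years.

Doubling time ≈ 70/9 = 7.78 years.
8 = 2^3, so 3 doublings → 23 years.

roughly 23 years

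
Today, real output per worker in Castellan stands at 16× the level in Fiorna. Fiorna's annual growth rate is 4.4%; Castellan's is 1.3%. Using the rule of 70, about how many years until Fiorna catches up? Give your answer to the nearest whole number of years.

What matters is the difference: 3.1 pp.
Rule of 70 on the gap: the ratio halves every 70/3.1 ≈ 22.58 years.
A 16× gap closes after 4 halvings: 4 × 22.58 ≈ 90 years.

roughly 90 years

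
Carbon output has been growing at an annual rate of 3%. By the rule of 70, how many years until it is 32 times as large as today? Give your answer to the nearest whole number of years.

≈ 117 years

At 3% it doubles every 70/3 ≈ 23.33 years.
Getting to 32× needs 5 doublings: 5 × 23.33 ≈ 117 years.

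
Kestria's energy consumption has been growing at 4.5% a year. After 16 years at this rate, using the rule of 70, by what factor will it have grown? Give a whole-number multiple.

roughly 2 times

At 4.5% one doubling takes ≈ 15.56 years; 16 years is 1 of them, so ×2.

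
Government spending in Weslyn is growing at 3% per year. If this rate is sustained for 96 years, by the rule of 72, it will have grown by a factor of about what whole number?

about 16 times

At 3% one doubling takes ≈ 24.00 years; 96 years is 4 of them, so ×16.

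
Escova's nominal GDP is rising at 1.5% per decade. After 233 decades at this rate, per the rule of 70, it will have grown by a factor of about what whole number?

around 32 times

70/1.5 ≈ 46.67 decades per doubling.
233 decades fits 5 doublings: 2^5 = 32.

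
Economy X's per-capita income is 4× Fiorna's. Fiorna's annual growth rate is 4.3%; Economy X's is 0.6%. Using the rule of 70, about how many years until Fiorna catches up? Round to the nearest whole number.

≈ 38 years

The growth-rate gap is 4.3% − 0.6% = 3.7 percentage points.
So the ratio between them halves every 70/3.7 ≈ 18.92 years.
A 4× gap closes after 2 halvings: 2 × 18.92 ≈ 38 years.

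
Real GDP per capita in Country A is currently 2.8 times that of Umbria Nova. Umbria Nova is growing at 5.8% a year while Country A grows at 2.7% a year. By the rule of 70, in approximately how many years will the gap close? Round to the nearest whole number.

The growth-rate gap is 5.8% − 2.7% = 3.1 percentage points.
So the ratio between them halves every 70/3.1 ≈ 22.58 years.
A 2.8 times gap takes log₂(2.8) ≈ 1.49 halvings to close: 1.49 × 22.58 ≈ 34 years.

about 34 years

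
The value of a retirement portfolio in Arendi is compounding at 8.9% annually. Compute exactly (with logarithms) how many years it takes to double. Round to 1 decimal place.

8.1 years

t = ln(2) / ln(1 + 0.089) = 0.6931 / 0.085260 ≈ 8.13.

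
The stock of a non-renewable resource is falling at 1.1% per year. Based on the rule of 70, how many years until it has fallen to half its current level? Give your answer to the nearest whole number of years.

Halving time ≈ 70 / 1.1 = 63.64 → 64 years.

about 64 years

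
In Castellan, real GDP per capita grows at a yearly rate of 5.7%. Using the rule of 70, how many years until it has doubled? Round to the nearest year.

approximately 12 years

70/5.7 ≈ 12.28, so it doubles roughly every 12 years.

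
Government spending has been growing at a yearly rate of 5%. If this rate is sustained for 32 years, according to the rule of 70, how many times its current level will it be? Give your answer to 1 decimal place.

Doubling time ≈ 70/5 = 14.00 years.
32 years / 14.00 ≈ 2.29 doublings → factor 2^2.29 ≈ 4.9.

4.9 times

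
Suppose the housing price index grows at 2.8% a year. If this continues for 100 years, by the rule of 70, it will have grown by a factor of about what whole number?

At 2.8% one doubling takes ≈ 25.00 years; 100 years is 4 of them, so ×16.

16 times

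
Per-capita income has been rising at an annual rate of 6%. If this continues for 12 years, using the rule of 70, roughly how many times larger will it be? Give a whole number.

At 6% one doubling takes ≈ 11.67 years; 12 years is 1 of them, so ×2.

approximately 2 times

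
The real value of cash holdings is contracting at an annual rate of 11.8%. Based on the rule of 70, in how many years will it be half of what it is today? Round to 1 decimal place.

≈ 5.9 years

Falling at 11.8%, it halves about every 70/11.8 = 5.93 years.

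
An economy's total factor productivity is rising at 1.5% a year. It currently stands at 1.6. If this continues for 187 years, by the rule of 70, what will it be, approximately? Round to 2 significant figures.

It doubles every 70/1.5 ≈ 46.67 years, so 187 years is 4.01 doublings.
2^4.01 ≈ 16.11; 1.6 × 16.11 ≈ 26.

about 26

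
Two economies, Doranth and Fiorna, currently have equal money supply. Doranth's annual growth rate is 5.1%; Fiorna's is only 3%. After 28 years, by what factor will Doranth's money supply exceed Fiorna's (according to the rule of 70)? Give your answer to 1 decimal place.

Doranth pulls ahead at 2.1 pp per year, so the ratio doubles every 70/2.1 ≈ 33.33 years.
In 28 years that's 0.84 doublings: 2^0.84 ≈ 1.8.

roughly 1.8 times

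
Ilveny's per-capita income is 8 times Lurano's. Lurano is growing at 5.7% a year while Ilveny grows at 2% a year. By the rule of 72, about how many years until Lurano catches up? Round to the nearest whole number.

What matters is the difference: 3.7 pp.
Rule of 72 on the gap: the ratio halves every 72/3.7 ≈ 19.46 years.
An 8 times gap closes after 3 halvings: 3 × 19.46 ≈ 58 years.

58 years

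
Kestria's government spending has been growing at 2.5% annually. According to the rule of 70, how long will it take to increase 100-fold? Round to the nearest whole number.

One doubling takes 70/2.5 = 28.00 years.
100× is log₂ 100 ≈ 6.64 doublings, so ≈ 6.64 × 28.00 = 186 years.

around 186 years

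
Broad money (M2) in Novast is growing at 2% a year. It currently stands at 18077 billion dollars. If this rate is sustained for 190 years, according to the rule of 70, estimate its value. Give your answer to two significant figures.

It doubles every 70/2 ≈ 35.00 years, so 190 years is 5.43 doublings.
2^5.43 ≈ 43.11; 18077 × 43.11 ≈ 780000 billion dollars.

approximately 780000 billion dollars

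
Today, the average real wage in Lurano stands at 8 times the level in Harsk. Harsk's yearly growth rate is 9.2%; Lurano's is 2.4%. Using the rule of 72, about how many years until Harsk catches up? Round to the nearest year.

≈ 32 years

What matters is the difference: 6.8 pp.
Rule of 72 on the gap: the ratio halves every 72/6.8 ≈ 10.59 years.
An 8 times gap closes after 3 halvings: 3 × 10.59 ≈ 32 years.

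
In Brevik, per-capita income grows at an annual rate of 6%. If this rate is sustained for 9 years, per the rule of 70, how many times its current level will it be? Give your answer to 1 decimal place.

≈ 1.7 times

Doubling time ≈ 70/6 = 11.67 years.
9 years / 11.67 ≈ 0.77 doublings → factor 2^0.77 ≈ 1.7.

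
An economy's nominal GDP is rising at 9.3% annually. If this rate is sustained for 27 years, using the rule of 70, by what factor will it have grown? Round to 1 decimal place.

about 12.0 times

Doubles every ≈ 7.53 years (70/9.3).
27 years is 3.59 doublings; 2^3.59 ≈ 12.0×.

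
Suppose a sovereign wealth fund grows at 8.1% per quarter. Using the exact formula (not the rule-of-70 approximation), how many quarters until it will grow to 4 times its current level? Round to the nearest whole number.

18 quarters

t = ln(4) / ln(1 + 0.081) = 1.3863 / 0.077887 ≈ 17.80.
≈ 18 quarters.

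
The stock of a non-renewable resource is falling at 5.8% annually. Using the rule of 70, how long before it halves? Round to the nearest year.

Falling at 5.8%, it halves about every 70/5.8 = 12.07 years.

12 years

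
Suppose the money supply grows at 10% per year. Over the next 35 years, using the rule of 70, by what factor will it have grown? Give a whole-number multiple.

approximately 32 times

At 10% one doubling takes ≈ 7.00 years; 35 years is 5 of them, so ×32.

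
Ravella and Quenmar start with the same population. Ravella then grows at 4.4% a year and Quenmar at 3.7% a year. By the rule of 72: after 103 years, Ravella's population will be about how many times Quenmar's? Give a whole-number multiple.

approximately 2 times

Ravella pulls ahead at 0.7 pp per year, so the ratio doubles every 72/0.7 ≈ 102.86 years.
In 103 years that's 1.00 doublings: 2^1.00 ≈ 2.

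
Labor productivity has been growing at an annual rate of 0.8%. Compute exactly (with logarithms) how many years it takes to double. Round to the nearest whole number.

87 years

t = ln(2) / ln(1 + 0.008) = 0.6931 / 0.007968 ≈ 86.99.
≈ 87 years.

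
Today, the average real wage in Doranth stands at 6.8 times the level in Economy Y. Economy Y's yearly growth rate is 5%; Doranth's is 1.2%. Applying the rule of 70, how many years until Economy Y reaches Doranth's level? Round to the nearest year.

roughly 51 years

Economy Y gains on Doranth at 5% − 1.2% = 3.8 points a year.
At that relative rate the gap halves every 70/3.8 ≈ 18.42 years.
A 6.8 times gap takes log₂(6.8) ≈ 2.77 halvings to close: 2.77 × 18.42 ≈ 51 years.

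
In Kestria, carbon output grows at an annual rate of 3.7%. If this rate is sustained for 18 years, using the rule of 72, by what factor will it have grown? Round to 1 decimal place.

Doubles every ≈ 19.46 years (72/3.7).
18 years is 0.92 doublings; 2^0.92 ≈ 1.9×.

1.9 times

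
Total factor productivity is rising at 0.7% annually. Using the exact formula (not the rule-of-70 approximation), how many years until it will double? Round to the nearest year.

t = ln(2) / ln(1 + 0.007) = 0.6931 / 0.006976 ≈ 99.35.
≈ 99 years.

99 years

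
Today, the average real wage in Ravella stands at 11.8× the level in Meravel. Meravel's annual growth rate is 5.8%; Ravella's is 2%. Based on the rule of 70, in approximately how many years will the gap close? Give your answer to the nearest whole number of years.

66 years

The growth-rate gap is 5.8% − 2% = 3.8 percentage points.
So the ratio between them halves every 70/3.8 ≈ 18.42 years.
An 11.8× gap takes log₂(11.8) ≈ 3.56 halvings to close: 3.56 × 18.42 ≈ 66 years.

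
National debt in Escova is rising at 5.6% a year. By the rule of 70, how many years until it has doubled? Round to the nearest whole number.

≈ 13 years

At 5.6%, doubling takes about 70/5.6 = 12.50 years.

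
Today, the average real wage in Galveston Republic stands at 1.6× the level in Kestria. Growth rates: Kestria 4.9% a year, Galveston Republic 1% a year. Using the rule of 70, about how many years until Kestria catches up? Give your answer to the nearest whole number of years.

approximately 12 years

Kestria gains on Galveston Republic at 4.9% − 1% = 3.9 points a year.
At that relative rate the gap halves every 70/3.9 ≈ 17.95 years.
A 1.6× gap takes log₂(1.6) ≈ 0.68 halvings to close: 0.68 × 17.95 ≈ 12 years.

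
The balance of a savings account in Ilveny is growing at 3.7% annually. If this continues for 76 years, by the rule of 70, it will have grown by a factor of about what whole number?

≈ 16 times

At 3.7% one doubling takes ≈ 18.92 years; 76 years is 4 of them, so ×16.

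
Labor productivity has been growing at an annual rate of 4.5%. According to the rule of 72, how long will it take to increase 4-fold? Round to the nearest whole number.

At 4.5% it doubles every 72/4.5 ≈ 16.00 years.
4× is 2 doublings, so 2 × 16.00 ≈ 32 years.

approximately 32 years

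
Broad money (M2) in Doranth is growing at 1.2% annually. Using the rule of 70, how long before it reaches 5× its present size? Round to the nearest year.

One doubling takes 70/1.2 = 58.33 years.
Reaching 5× takes log₂(5) ≈ 2.32 doublings.
2.32 × 58.33 ≈ 135 years.

around 135 years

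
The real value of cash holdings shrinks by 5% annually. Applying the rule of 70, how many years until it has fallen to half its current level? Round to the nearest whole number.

The rule works in reverse for decay: 70/5 ≈ 14.00 years to halve.

around 14 years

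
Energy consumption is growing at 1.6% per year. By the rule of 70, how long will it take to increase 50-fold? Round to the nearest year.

One doubling takes 70/1.6 = 43.75 years.
Reaching 50× takes log₂(50) ≈ 5.64 doublings.
5.64 × 43.75 ≈ 247 years.

247 years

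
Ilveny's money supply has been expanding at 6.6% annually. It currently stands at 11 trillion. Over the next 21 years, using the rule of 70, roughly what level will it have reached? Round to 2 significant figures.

It doubles every 70/6.6 ≈ 10.61 years, so 21 years is 1.98 doublings.
2^1.98 ≈ 3.94; 11 × 3.94 ≈ 43 trillion.

≈ 43 trillion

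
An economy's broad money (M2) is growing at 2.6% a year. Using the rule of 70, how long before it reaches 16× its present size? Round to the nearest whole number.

roughly 108 years

Doubling time ≈ 70/2.6 = 26.92 years.
16 = 2^4, so 4 doublings → 108 years.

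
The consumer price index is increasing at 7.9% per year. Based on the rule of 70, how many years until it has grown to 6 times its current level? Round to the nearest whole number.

around 23 years

At 7.9% it doubles every 70/7.9 ≈ 8.86 years.
6× is log₂ 6 ≈ 2.58 doublings, so ≈ 2.58 × 8.86 = 23 years.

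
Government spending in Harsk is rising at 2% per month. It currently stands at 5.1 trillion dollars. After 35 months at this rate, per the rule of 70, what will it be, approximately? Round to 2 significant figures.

Doubling time ≈ 70/2 = 35.00 months.
35 months is 35/35.00 ≈ 1.00 doublings, a factor of 2^1.00 ≈ 2.00.
5.1 × 2.00 ≈ 10 trillion dollars.

roughly 10 trillion dollars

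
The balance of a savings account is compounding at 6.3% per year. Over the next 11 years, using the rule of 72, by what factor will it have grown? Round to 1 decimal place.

Doubles every ≈ 11.43 years (72/6.3).
11 years is 0.96 doublings; 2^0.96 ≈ 1.9×.

1.9 times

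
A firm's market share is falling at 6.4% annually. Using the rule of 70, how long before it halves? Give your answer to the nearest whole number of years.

roughly 11 years

Halving time ≈ 70 / 6.4 = 10.94 → 11 years.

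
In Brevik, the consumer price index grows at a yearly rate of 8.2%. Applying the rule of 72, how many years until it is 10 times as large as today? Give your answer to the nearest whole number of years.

about 29 years

One doubling takes 72/8.2 = 8.78 years.
10× is log₂ 10 ≈ 3.32 doublings, so ≈ 3.32 × 8.78 = 29 years.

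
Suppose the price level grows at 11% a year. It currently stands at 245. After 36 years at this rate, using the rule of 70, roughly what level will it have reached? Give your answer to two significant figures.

It doubles every 70/11 ≈ 6.36 years, so 36 years is 5.66 doublings.
2^5.66 ≈ 50.56; 245 × 50.56 ≈ 12000.

approximately 12000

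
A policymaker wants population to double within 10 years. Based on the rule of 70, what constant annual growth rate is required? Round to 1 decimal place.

around 7.0%

70 / 10 ≈ 7.00, so about 7.0% a year.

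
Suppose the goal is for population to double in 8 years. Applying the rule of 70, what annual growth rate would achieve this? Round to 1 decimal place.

70 / 8 ≈ 8.75, so about 8.8% annually.

8.8% annually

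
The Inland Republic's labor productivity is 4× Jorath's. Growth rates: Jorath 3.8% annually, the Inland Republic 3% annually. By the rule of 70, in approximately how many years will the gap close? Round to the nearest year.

Jorath gains on the Inland Republic at 3.8% − 3% = 0.8 points a year.
At that relative rate the gap halves every 70/0.8 ≈ 87.50 years.
A 4× gap closes after 2 halvings: 2 × 87.50 ≈ 175 years.

about 175 years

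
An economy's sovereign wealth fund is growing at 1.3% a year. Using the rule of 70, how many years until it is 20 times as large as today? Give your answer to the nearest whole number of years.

around 233 years

At 1.3% it doubles every 70/1.3 ≈ 53.85 years.
20× is log₂ 20 ≈ 4.32 doublings, so ≈ 4.32 × 53.85 = 233 years.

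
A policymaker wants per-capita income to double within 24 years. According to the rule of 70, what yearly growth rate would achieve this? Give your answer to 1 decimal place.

about 2.9%

70 / 24 ≈ 2.92, so about 2.9% per year.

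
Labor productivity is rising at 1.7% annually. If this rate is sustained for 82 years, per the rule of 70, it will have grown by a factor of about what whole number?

Doubling time ≈ 70/1.7 = 41.18 years.
82/41.18 ≈ 2 doublings, so about 2^2 = 4×.

roughly 4 times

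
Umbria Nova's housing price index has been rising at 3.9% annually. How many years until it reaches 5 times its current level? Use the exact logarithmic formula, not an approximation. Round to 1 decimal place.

42.1 years

t = ln(5) / ln(1 + 0.039) = 1.6094 / 0.038259 ≈ 42.07.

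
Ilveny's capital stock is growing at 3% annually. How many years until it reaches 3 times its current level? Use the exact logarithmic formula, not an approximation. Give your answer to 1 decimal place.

37.2 years

t = ln(3) / ln(1 + 0.03) = 1.0986 / 0.029559 ≈ 37.17.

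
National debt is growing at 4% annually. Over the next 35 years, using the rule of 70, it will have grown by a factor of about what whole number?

≈ 4 times

70/4 ≈ 17.50 years per doubling.
35 years fits 2 doublings: 2^2 = 4.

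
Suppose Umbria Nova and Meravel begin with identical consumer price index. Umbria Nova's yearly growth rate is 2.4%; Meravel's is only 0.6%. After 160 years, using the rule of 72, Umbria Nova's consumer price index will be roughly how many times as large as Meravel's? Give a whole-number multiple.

Rate gap = 2.4% − 0.6% = 1.8 points.
The ratio doubles every 72/1.8 ≈ 40.00 years.
160/40.00 ≈ 4.00 doublings → ratio ≈ 2^4.00 ≈ 16.

approximately 16 times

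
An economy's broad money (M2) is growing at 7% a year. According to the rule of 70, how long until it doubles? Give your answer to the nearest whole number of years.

At 7%, doubling takes about 70/7 = 10.00 years.

around 10 years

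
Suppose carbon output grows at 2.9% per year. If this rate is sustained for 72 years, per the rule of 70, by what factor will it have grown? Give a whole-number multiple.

Doubling time ≈ 70/2.9 = 24.14 years.
72/24.14 ≈ 3 doublings, so about 2^3 = 8×.

around 8 times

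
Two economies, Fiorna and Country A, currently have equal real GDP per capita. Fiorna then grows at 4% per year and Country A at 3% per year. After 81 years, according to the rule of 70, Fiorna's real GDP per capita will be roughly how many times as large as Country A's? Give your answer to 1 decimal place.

Rate gap = 4% − 3% = 1 point.
The ratio doubles every 70/1 ≈ 70.00 years.
81/70.00 ≈ 1.16 doublings → ratio ≈ 2^1.16 ≈ 2.2.

approximately 2.2 times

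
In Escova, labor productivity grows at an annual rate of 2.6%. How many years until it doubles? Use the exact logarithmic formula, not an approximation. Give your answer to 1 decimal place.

t = ln(2) / ln(1 + 0.026) = 0.6931 / 0.025668 ≈ 27.00.

27.0 years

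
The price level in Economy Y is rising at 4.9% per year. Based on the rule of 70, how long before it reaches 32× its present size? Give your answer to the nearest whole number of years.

≈ 71 years

At 4.9% it doubles every 70/4.9 ≈ 14.29 years.
32× is 5 doublings, so 5 × 14.29 ≈ 71 years.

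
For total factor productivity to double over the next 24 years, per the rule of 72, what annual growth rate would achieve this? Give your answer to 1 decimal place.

roughly 3.0% a year

72 / 24 ≈ 3.00, so about 3.0% a year.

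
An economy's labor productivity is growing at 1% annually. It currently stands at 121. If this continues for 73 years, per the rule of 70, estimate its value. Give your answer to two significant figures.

roughly 250

Doubling time ≈ 70/1 = 70.00 years.
73 years is 73/70.00 ≈ 1.04 doublings, a factor of 2^1.04 ≈ 2.06.
121 × 2.06 ≈ 250.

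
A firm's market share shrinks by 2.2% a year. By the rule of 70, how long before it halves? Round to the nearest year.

about 32 years

Halving time ≈ 70 / 2.2 = 31.82 → 32 years.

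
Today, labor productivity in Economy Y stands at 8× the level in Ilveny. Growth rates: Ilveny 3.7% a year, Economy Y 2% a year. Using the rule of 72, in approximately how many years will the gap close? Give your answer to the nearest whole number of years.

The growth-rate gap is 3.7% − 2% = 1.7 percentage points.
So the ratio between them halves every 72/1.7 ≈ 42.35 years.
An 8× gap closes after 3 halvings: 3 × 42.35 ≈ 127 years.

≈ 127 years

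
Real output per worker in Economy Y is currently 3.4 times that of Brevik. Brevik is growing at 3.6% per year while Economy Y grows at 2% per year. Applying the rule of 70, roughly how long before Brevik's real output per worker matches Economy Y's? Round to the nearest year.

≈ 77 years

The growth-rate gap is 3.6% − 2% = 1.6 percentage points.
So the ratio between them halves every 70/1.6 ≈ 43.75 years.
A 3.4 times gap takes log₂(3.4) ≈ 1.77 halvings to close: 1.77 × 43.75 ≈ 77 years.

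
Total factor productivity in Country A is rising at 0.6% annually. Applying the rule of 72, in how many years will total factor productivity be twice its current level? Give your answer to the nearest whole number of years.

72/0.6 ≈ 120.00, so it doubles roughly every 120 years.

roughly 120 years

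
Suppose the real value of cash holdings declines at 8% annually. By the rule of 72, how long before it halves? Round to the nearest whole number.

around 9 years

The rule works in reverse for decay: 72/8 ≈ 9.00 years to halve.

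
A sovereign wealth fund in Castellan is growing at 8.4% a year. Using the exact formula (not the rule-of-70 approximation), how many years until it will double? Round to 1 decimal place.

8.6 years

t = ln(2) / ln(1 + 0.084) = 0.6931 / 0.080658 ≈ 8.59.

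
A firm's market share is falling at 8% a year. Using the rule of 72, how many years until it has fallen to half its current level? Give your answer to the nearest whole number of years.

Halving time ≈ 72 / 8 = 9.00 → 9 years.

≈ 9 years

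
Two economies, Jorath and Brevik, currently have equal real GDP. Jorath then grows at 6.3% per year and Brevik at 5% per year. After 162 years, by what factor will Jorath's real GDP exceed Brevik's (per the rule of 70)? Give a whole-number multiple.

Rate gap = 6.3% − 5% = 1.3 points.
The ratio doubles every 70/1.3 ≈ 53.85 years.
162/53.85 ≈ 3.01 doublings → ratio ≈ 2^3.01 ≈ 8.

about 8 times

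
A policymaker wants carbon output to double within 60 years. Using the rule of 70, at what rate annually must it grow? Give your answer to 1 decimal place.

70 / 60 ≈ 1.17, so about 1.2% annually.

about 1.2%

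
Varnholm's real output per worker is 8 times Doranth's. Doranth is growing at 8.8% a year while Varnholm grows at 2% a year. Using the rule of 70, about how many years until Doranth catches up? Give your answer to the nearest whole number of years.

around 31 years

What matters is the difference: 6.8 pp.
Rule of 70 on the gap: the ratio halves every 70/6.8 ≈ 10.29 years.
An 8 times gap closes after 3 halvings: 3 × 10.29 ≈ 31 years.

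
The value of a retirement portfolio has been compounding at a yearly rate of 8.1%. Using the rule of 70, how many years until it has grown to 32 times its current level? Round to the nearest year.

approximately 43 years

Doubling time ≈ 70/8.1 = 8.64 years.
32× is 5 doublings, so 5 × 8.64 ≈ 43 years.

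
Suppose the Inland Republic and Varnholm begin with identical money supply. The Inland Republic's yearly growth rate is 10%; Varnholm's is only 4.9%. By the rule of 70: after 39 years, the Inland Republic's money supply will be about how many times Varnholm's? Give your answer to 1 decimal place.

the Inland Republic pulls ahead at 5.1 pp per year, so the ratio doubles every 70/5.1 ≈ 13.73 years.
In 39 years that's 2.84 doublings: 2^2.84 ≈ 7.2.

≈ 7.2 times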